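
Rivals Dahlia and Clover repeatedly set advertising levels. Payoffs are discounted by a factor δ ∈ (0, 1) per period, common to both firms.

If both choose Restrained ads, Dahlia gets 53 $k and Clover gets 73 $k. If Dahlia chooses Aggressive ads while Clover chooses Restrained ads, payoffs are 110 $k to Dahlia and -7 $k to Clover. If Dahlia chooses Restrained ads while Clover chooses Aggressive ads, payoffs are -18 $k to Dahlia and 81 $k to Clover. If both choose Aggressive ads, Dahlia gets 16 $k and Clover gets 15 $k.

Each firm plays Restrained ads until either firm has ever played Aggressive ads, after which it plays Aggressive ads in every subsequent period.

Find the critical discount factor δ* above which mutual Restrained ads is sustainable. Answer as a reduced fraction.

For Dahlia: deviation gain 110−53 = 57, per-period punishment loss 53−16 = 37. IC gives δ ≥ 57/94.
For Clover: gain 8, loss 58 per period, so δ ≥ 8/66 = 4/33.
The tighter constraint is Dahlia's, so cooperation needs δ ≥ 57/94.

57/94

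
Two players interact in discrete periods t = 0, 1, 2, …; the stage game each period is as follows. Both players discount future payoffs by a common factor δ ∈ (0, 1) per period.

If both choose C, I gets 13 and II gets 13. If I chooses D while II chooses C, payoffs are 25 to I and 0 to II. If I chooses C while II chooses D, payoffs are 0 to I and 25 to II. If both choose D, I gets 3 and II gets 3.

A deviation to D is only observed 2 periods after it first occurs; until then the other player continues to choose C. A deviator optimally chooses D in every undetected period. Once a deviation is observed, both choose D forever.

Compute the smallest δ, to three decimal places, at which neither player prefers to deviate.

0.739

A deviator earns 25 for 2 periods, then 3 forever; cooperating earns 13 forever. Multiplying the IC by (1−δ):
13 ≥ 25(1−δ^2) + 3δ^2, so 22·δ^2 ≥ 12 and δ^2 ≥ 6/11.
δ ≥ (6/11)^(1/2) ≈ 0.739.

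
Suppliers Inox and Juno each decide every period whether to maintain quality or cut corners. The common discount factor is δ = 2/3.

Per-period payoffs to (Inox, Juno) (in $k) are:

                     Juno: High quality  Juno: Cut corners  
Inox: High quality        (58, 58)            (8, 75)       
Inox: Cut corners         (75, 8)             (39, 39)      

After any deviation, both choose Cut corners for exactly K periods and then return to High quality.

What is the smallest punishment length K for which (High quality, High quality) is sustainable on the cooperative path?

2

No profitable deviation requires (58−39)(δ+…+δ^K) ≥ 75−58, i.e. δ+…+δ^K ≥ 17/19 ≈ 0.8947.
With δ = 2/3, the partial sums are K=1: 0.6667, K=2: 1.1111.
K = 2 is the first length at which the sum reaches 0.8947.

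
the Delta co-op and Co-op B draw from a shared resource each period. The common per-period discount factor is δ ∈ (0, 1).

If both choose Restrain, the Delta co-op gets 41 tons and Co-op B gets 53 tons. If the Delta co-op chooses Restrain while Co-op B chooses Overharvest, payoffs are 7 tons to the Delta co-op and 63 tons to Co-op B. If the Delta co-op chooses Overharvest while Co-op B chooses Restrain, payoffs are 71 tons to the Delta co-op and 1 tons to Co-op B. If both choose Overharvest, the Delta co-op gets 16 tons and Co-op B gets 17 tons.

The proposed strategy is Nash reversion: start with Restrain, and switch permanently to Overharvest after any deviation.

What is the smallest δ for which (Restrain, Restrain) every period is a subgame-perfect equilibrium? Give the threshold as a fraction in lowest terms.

6/11

the Delta co-op: cooperation gives 41 each period; deviation gives 71 once then 16 forever.
  41/(1−δ) ≥ 71 + 16δ/(1−δ) ⇒ δ ≥ 30/55 = 6/11.
Co-op B: cooperation gives 53 each period; deviation gives 63 once then 17 forever.
  δ ≥ 10/46 = 5/23.
Both must hold, so the binding constraint is the Delta co-op's: δ ≥ 6/11.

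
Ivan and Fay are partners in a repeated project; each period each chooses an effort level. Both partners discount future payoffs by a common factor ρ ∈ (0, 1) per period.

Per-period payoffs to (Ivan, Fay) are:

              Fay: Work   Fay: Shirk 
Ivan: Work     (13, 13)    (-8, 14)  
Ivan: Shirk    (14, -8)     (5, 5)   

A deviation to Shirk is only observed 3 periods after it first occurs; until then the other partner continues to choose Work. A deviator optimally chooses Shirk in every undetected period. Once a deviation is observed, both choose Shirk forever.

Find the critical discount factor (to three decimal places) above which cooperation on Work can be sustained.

0.481

Deviating for the 3 undetected periods gains 14−13 = 1 per period over cooperation, then loses 13−5 = 8 per period forever once punishment starts.
Gain: 1(1 + ρ + … + ρ^2); loss: 8·ρ^3/(1−ρ).
No profitable deviation ⇔ 1(1−ρ^3) ≤ 8·ρ^3, i.e. ρ^3 ≥ 1/(1+8) = 1/9.
Hence ρ ≥ (1/9)^(1/3) ≈ 0.481.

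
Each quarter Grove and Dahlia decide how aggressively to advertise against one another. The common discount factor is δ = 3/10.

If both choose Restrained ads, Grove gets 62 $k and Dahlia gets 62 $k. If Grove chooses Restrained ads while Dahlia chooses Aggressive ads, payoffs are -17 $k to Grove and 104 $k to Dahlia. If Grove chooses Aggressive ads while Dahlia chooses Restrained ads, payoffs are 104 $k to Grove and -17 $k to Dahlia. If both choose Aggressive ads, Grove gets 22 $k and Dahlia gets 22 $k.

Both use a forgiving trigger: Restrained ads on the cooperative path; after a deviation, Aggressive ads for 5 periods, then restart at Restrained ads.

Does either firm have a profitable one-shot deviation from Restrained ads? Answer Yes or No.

Yes

IC: δ+…+δ^5 ≥ (104−62)/(62−22) = 21/20.
At δ = 3/10: partial sum = 0.4275 < 1.0500. Cooperation not sustainable.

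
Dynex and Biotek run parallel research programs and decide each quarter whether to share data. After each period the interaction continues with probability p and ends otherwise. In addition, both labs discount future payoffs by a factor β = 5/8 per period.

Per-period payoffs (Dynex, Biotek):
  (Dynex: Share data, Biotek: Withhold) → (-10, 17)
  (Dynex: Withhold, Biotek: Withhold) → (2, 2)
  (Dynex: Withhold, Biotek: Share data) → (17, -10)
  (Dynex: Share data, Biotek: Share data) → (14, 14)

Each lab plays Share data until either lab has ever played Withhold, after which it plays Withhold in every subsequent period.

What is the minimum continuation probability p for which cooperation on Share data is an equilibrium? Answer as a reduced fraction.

8/25

With continuation probability p and discount β, the effective per-period discount factor is βp.
Grim-trigger IC: βp ≥ (17−14)/(17−2) = 1/5.
So p ≥ (1/5)/(5/8) = 8/25.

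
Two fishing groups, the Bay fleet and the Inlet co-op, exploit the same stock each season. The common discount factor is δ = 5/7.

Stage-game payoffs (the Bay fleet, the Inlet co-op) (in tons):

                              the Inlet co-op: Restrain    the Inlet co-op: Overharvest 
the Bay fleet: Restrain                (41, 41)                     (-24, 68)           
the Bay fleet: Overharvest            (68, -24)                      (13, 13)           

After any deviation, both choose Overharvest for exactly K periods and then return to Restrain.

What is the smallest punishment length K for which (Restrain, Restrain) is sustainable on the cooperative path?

2

IC: δ(1−δ^K)/(1−δ) ≥ (68−41)/(41−13) = 27/28.
With δ = 5/7: need 1 − δ^K ≥ 27/28·(1−5/7)/(5/7), i.e. δ^K ≤ 0.6143.
Since (5/7)^1 = 0.7143 and (5/7)^2 = 0.5102, the smallest such K is 2.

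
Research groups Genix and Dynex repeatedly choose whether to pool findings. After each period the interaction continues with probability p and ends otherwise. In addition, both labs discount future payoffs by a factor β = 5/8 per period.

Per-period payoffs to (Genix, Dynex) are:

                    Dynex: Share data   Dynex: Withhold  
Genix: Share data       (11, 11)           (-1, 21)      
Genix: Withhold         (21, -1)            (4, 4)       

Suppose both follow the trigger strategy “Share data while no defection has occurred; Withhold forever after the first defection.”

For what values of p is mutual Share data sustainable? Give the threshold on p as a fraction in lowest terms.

16/17

Expected continuation weight on next period's payoff is β·p = 5/8·p, which plays the role of the discount factor.
Cooperation requires 5/8·p ≥ (21−11)/(21−4) = 10/17, hence p ≥ 16/17.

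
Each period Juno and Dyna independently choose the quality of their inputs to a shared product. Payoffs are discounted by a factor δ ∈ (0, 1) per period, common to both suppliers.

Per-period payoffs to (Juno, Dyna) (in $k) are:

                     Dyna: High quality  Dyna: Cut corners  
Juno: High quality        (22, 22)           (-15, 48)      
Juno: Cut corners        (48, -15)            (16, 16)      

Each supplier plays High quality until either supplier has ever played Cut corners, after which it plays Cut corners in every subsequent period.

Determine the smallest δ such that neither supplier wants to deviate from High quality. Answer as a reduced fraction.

13/16

22/(1−δ) ≥ 48 + 16δ/(1−δ)
22 ≥ 48 − 32δ
δ ≥ 26/32 = 13/16.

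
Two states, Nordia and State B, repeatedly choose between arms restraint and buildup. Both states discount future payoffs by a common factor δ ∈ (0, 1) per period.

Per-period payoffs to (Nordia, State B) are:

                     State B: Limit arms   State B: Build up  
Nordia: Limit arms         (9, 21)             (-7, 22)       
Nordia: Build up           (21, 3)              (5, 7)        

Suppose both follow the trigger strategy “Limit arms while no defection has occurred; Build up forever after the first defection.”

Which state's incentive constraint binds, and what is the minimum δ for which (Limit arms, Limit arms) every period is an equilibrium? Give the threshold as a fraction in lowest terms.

Nordia; δ ≥ 3/4

Nordia: cooperation gives 9 each period; deviation gives 21 once then 5 forever.
  9/(1−δ) ≥ 21 + 5δ/(1−δ) ⇒ δ ≥ 12/16 = 3/4.
State B: cooperation gives 21 each period; deviation gives 22 once then 7 forever.
  δ ≥ 1/15.
Both must hold, so the binding constraint is Nordia's: δ ≥ 3/4.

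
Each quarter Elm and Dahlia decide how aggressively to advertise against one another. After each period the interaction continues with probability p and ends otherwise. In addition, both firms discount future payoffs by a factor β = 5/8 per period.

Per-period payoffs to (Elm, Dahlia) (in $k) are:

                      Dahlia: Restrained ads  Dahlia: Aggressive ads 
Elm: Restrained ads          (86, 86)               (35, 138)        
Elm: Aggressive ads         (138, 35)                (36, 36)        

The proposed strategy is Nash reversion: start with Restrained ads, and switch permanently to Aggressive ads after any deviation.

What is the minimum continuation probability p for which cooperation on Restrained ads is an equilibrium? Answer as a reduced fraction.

208/255

Expected continuation weight on next period's payoff is β·p = 5/8·p, which plays the role of the discount factor.
Cooperation requires 5/8·p ≥ (138−86)/(138−36) = 26/51, hence p ≥ 208/255.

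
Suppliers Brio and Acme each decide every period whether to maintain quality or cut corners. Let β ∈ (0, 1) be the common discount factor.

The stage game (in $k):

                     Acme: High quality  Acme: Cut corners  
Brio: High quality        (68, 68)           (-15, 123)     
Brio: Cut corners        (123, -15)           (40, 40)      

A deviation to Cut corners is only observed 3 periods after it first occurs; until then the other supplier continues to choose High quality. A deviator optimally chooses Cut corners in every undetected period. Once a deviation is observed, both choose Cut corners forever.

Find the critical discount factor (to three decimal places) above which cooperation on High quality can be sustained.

0.872

The best deviation is to choose Cut corners for all 3 undetected periods, earning 123 each, then 40 forever once detected.
Deviation value: 123(1−β^3)/(1−β) + 40β^3/(1−β); cooperation value: 68/(1−β).
IC: 68 ≥ 123(1−β^3) + 40β^3 = 123 − 83β^3.
So β^3 ≥ 55/83, giving β ≥ (55/83)^(1/3) ≈ 0.872.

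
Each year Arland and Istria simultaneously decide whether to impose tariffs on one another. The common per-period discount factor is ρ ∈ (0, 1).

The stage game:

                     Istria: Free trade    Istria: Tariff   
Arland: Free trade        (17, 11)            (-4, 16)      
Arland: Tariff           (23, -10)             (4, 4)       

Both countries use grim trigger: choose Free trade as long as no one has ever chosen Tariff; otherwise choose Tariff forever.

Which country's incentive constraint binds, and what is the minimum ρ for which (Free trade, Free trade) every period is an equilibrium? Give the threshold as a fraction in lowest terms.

Istria; ρ ≥ 5/12

Arland's threshold: (23−17)/(23−4) = 6/19.
Istria's threshold: (16−11)/(16−4) = 5/12.
6/19 < 5/12, so Istria binds and ρ* = 5/12.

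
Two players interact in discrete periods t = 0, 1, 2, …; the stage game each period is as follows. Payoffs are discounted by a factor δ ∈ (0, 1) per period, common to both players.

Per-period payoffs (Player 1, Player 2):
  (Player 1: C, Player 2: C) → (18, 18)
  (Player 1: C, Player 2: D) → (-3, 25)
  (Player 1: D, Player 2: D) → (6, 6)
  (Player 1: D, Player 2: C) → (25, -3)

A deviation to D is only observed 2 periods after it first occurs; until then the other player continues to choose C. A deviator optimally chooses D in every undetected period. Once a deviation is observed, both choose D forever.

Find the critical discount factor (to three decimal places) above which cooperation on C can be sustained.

0.607

The best deviation is to choose D for all 2 undetected periods, earning 25 each, then 6 forever once detected.
Deviation value: 25(1−δ^2)/(1−δ) + 6δ^2/(1−δ); cooperation value: 18/(1−δ).
IC: 18 ≥ 25(1−δ^2) + 6δ^2 = 25 − 19δ^2.
So δ^2 ≥ 7/19, giving δ ≥ (7/19)^(1/2) ≈ 0.607.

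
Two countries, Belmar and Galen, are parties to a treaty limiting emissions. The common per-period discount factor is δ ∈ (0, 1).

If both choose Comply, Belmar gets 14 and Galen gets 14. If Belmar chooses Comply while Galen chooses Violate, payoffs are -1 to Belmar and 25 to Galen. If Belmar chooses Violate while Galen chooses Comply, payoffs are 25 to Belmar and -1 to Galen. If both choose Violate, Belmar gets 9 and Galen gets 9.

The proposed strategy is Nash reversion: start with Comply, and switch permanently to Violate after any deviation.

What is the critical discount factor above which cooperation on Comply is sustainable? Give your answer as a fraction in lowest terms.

One-period gain from deviating is 25 − 14 = 11. The loss is 14 − 9 = 5 in every subsequent period, with present value 5·δ/(1−δ).
Deviation is unprofitable when 5·δ/(1−δ) ≥ 11, i.e. δ/(1−δ) ≥ 11/5.
Equivalently δ ≥ 11/(11+5) = 11/16.

11/16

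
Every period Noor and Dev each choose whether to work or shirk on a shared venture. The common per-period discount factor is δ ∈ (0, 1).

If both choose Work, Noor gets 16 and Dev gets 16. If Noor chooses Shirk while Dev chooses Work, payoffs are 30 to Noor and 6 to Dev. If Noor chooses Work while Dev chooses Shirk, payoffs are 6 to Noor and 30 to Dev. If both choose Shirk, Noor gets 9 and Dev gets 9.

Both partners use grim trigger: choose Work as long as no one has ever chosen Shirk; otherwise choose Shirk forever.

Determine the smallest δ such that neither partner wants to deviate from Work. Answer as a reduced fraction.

Under grim trigger the critical discount factor is (T−C)/(T−P) with T = 30, C = 16, P = 9.
δ* = (30−16)/(30−9) = 14/21 = 2/3.

2/3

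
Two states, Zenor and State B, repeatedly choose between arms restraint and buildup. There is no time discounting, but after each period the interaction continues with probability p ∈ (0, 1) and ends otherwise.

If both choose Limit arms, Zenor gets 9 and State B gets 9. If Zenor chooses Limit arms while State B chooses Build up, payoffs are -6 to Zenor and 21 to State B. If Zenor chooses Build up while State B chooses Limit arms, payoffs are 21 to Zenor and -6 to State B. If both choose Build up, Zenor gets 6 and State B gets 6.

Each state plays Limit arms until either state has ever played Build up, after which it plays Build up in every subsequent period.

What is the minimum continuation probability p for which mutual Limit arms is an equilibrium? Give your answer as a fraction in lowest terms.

4/5

Expected cooperation value is 9 + p·9 + p²·9 + … = 9/(1−p); deviation gives 21 + p·6/(1−p).
9 ≥ 21(1−p) + 6p ⇒ 15p ≥ 12 ⇒ p ≥ 12/15 = 4/5.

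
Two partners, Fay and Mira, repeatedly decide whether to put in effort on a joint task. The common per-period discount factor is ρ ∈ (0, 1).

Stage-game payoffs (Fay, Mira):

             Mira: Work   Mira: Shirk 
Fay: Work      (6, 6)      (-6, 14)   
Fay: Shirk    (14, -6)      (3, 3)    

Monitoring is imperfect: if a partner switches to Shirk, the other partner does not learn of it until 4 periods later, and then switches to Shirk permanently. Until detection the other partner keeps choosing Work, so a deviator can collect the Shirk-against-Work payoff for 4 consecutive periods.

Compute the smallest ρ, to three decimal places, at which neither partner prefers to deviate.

0.923

Deviating for the 4 undetected periods gains 14−6 = 8 per period over cooperation, then loses 6−3 = 3 per period forever once punishment starts.
Gain: 8(1 + ρ + … + ρ^3); loss: 3·ρ^4/(1−ρ).
No profitable deviation ⇔ 8(1−ρ^4) ≤ 3·ρ^4, i.e. ρ^4 ≥ 8/(8+3) = 8/11.
Hence ρ ≥ (8/11)^(1/4) ≈ 0.923.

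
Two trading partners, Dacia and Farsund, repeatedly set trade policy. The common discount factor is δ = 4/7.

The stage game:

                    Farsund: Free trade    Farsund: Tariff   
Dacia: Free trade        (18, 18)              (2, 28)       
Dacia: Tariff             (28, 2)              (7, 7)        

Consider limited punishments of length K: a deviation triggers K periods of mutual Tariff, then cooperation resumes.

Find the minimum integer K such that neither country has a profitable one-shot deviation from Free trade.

Need Σ_{k=1}^{K} δ^k ≥ (28−18)/(18−7) = 0.9091 at δ = 4/7.
At K = 2 the sum is 0.8980 < 0.9091; at K = 3 it is 1.0845 ≥ 0.9091.
So the minimum punishment length is K = 3.

3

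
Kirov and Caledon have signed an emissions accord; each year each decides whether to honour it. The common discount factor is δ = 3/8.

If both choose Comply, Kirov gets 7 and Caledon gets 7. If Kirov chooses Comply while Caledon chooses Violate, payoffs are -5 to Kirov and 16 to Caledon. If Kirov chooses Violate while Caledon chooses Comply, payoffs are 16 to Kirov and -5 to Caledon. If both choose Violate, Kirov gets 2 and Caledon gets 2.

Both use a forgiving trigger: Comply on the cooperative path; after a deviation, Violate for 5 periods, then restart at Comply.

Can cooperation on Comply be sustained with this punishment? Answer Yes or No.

IC: δ+…+δ^5 ≥ (16−7)/(7−2) = 9/5.
At δ = 3/8: partial sum = 0.5956 < 1.8000. Cooperation not sustainable.

No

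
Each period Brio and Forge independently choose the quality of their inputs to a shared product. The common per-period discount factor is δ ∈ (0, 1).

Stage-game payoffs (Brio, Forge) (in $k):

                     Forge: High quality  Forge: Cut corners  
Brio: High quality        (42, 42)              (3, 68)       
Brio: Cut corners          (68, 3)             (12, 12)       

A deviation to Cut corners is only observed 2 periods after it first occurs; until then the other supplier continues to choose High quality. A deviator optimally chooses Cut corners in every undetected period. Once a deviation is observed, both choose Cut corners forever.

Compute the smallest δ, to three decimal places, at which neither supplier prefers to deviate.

0.681

Deviating for the 2 undetected periods gains 68−42 = 26 per period over cooperation, then loses 42−12 = 30 per period forever once punishment starts.
Gain: 26(1 + δ + … + δ^1); loss: 30·δ^2/(1−δ).
No profitable deviation ⇔ 26(1−δ^2) ≤ 30·δ^2, i.e. δ^2 ≥ 26/(26+30) = 13/28.
Hence δ ≥ (13/28)^(1/2) ≈ 0.681.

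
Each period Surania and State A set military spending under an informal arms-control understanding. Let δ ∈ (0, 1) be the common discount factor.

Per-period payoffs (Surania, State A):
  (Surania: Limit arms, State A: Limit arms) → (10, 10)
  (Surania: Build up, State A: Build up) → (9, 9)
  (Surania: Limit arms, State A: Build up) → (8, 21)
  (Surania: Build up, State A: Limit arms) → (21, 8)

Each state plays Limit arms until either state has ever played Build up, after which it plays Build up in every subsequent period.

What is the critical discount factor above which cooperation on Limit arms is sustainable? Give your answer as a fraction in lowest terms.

11/12

Cooperation forever yields 10 each period: 10/(1−δ).
Deviating yields 21 once, then 9 forever: 21 + 9δ/(1−δ).
No profitable deviation requires 10/(1−δ) ≥ 21 + 9δ/(1−δ).
Multiplying by (1−δ): 10 ≥ 21(1−δ) + 9δ = 21 − 12δ.
So 12δ ≥ 11, i.e. δ ≥ 11/12.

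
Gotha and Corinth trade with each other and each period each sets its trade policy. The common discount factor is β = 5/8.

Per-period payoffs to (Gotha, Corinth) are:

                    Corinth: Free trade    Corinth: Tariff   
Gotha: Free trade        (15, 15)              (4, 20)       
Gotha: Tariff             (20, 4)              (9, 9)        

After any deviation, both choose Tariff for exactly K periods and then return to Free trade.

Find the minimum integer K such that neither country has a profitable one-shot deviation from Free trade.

2

Need Σ_{k=1}^{K} β^k ≥ (20−15)/(15−9) = 0.8333 at β = 5/8.
At K = 1 the sum is 0.6250 < 0.8333; at K = 2 it is 1.0156 ≥ 0.8333.
So the minimum punishment length is K = 2.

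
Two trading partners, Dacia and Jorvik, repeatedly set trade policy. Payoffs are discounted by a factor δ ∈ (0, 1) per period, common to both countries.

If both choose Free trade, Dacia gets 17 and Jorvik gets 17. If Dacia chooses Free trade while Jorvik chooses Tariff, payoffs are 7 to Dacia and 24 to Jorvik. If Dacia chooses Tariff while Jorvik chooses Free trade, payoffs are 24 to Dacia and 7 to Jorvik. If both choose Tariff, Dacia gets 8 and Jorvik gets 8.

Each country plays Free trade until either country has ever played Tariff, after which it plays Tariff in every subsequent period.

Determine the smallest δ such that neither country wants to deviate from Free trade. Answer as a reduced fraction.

One-period gain from deviating is 24 − 17 = 7. The loss is 17 − 8 = 9 in every subsequent period, with present value 9·δ/(1−δ).
Deviation is unprofitable when 9·δ/(1−δ) ≥ 7, i.e. δ/(1−δ) ≥ 7/9.
Equivalently δ ≥ 7/(7+9) = 7/16.

7/16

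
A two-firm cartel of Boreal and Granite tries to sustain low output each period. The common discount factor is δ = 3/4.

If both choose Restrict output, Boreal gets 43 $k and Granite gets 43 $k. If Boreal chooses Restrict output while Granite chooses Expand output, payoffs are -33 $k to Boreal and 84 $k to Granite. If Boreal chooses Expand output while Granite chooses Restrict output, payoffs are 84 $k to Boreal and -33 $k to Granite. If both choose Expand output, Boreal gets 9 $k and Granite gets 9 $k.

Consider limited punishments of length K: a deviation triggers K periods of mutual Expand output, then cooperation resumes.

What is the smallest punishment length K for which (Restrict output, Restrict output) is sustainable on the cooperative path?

2

IC: δ(1−δ^K)/(1−δ) ≥ (84−43)/(43−9) = 41/34.
With δ = 3/4: need 1 − δ^K ≥ 41/34·(1−3/4)/(3/4), i.e. δ^K ≤ 0.5980.
Since (3/4)^1 = 0.7500 and (3/4)^2 = 0.5625, the smallest such K is 2.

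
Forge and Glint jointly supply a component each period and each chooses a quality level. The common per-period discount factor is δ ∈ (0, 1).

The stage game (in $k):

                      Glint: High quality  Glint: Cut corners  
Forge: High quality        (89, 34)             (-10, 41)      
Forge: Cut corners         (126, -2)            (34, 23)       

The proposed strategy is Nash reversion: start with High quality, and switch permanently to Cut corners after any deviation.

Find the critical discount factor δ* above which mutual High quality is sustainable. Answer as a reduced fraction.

37/92

Forge: cooperation gives 89 each period; deviation gives 126 once then 34 forever.
  89/(1−δ) ≥ 126 + 34δ/(1−δ) ⇒ δ ≥ 37/92.
Glint: cooperation gives 34 each period; deviation gives 41 once then 23 forever.
  δ ≥ 7/18.
Both must hold, so the binding constraint is Forge's: δ ≥ 37/92.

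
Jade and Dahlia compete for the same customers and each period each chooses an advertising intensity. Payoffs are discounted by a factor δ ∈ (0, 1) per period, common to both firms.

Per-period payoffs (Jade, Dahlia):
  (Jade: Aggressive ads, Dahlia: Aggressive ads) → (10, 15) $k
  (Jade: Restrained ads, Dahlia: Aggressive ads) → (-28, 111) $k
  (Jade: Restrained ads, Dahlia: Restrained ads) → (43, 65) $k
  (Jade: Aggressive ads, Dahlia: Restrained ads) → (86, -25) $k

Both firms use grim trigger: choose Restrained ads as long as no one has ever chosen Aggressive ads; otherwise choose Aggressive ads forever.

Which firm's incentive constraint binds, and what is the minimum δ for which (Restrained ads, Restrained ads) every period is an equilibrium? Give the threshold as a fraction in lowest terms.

Jade's threshold: (86−43)/(86−10) = 43/76.
Dahlia's threshold: (111−65)/(111−15) = 23/48.
43/76 > 23/48, so Jade binds and δ* = 43/76.

Jade; δ ≥ 43/76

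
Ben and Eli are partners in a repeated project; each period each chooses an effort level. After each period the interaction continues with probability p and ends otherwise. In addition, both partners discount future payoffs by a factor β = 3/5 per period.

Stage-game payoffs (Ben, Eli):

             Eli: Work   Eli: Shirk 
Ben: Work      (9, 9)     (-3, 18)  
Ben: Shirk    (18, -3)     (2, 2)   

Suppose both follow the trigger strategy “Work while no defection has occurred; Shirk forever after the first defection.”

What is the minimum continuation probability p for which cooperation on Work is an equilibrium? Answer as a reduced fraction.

Expected continuation weight on next period's payoff is β·p = 3/5·p, which plays the role of the discount factor.
Cooperation requires 3/5·p ≥ (18−9)/(18−2) = 9/16, hence p ≥ 15/16.

15/16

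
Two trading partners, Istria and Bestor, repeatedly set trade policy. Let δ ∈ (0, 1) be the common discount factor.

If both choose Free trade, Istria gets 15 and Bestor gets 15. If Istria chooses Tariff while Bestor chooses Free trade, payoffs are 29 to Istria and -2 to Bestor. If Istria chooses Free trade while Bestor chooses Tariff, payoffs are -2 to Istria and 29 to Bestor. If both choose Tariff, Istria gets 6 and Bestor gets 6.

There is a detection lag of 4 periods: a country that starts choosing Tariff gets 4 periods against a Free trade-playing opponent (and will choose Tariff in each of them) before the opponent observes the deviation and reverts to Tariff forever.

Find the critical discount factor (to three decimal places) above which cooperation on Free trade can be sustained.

Deviating for the 4 undetected periods gains 29−15 = 14 per period over cooperation, then loses 15−6 = 9 per period forever once punishment starts.
Gain: 14(1 + δ + … + δ^3); loss: 9·δ^4/(1−δ).
No profitable deviation ⇔ 14(1−δ^4) ≤ 9·δ^4, i.e. δ^4 ≥ 14/(14+9) = 14/23.
Hence δ ≥ (14/23)^(1/4) ≈ 0.883.

0.883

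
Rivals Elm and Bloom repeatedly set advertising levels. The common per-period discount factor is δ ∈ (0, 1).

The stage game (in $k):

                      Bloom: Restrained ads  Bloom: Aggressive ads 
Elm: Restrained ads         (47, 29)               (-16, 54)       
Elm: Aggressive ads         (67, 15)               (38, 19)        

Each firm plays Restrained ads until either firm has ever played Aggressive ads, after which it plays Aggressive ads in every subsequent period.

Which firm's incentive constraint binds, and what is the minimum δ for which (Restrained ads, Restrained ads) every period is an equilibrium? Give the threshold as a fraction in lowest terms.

Bloom; δ ≥ 5/7

For Elm: deviation gain 67−47 = 20, per-period punishment loss 47−38 = 9. IC gives δ ≥ 20/29.
For Bloom: gain 25, loss 10 per period, so δ ≥ 25/35 = 5/7.
The tighter constraint is Bloom's, so cooperation needs δ ≥ 5/7.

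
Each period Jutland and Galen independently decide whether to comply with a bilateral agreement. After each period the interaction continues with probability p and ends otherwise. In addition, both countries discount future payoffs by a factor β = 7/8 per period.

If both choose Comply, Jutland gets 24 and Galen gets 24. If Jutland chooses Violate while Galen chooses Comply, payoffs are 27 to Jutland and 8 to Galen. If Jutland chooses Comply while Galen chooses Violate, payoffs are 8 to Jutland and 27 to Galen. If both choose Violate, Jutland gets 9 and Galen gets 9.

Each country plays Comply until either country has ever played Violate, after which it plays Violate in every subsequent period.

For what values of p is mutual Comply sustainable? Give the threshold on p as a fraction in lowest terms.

4/21

With continuation probability p and discount β, the effective per-period discount factor is βp.
Grim-trigger IC: βp ≥ (27−24)/(27−9) = 1/6.
So p ≥ (1/6)/(7/8) = 4/21.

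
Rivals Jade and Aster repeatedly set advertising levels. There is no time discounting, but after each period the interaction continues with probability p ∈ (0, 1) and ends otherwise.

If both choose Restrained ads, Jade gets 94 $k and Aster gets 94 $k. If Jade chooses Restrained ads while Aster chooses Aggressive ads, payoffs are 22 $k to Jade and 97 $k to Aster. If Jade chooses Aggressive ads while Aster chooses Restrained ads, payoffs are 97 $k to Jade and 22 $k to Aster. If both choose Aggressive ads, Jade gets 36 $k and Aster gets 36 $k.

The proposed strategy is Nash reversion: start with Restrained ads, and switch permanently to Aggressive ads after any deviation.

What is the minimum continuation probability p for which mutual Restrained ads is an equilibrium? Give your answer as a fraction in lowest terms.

3/61

With no time discounting, the continuation probability p plays the role of the discount factor.
Grim-trigger IC: 94/(1−p) ≥ 97 + 36p/(1−p) ⇒ p ≥ (97−94)/(97−36) = 3/61.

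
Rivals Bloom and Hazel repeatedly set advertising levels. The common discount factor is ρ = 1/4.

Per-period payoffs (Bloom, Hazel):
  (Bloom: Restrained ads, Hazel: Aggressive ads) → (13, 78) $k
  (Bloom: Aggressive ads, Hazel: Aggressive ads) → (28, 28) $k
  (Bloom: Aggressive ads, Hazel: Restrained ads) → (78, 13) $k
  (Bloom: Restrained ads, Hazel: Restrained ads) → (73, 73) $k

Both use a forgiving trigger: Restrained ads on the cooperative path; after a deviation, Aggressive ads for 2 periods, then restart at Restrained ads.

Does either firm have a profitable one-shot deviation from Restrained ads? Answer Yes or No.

A one-shot deviation gives 78 now, then 28 for 2 periods, then back to 73.
Gain from deviating: (78−73) today; loss: (73−28) in each of the next 2 periods.
No-deviation condition: (73−28)(ρ+…+ρ^2) ≥ 78−73, i.e. ρ+…+ρ^2 ≥ 1/9.
At ρ = 1/4: ρ+…+ρ^2 = 0.3125 ≥ 0.1111.
So cooperation is sustainable.

No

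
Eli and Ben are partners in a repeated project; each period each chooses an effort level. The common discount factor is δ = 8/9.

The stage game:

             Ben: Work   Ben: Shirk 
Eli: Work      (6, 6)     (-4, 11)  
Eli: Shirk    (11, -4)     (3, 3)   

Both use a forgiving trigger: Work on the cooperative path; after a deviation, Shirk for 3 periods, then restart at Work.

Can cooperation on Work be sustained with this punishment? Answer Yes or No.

Yes

Comparing payoff streams over the 4 periods until play realigns: cooperate → 6(1+δ+…+δ^3); deviate → 11 + 3(δ+…+δ^3).
Cooperation is sustained iff (6−3)(δ+…+δ^3) ≥ 11−6.
δ+…+δ^3 = 8/9·(1−(8/9)^3)/(1−8/9) = 2.3813, and (11−6)/(6−3) = 1.6667.
2.3813 ≥ 1.6667, so cooperation is sustainable.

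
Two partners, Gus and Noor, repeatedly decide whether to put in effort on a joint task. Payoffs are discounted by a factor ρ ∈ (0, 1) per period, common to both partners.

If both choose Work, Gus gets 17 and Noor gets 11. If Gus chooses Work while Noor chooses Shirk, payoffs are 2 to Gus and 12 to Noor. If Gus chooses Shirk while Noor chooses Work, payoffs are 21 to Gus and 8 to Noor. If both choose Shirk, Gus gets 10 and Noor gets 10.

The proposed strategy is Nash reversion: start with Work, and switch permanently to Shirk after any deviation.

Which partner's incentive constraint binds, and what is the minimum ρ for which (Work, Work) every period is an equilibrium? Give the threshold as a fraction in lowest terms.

Noor; ρ ≥ 1/2

Gus: cooperation gives 17 each period; deviation gives 21 once then 10 forever.
  17/(1−ρ) ≥ 21 + 10ρ/(1−ρ) ⇒ ρ ≥ 4/11.
Noor: cooperation gives 11 each period; deviation gives 12 once then 10 forever.
  ρ ≥ 1/2.
Both must hold, so the binding constraint is Noor's: ρ ≥ 1/2.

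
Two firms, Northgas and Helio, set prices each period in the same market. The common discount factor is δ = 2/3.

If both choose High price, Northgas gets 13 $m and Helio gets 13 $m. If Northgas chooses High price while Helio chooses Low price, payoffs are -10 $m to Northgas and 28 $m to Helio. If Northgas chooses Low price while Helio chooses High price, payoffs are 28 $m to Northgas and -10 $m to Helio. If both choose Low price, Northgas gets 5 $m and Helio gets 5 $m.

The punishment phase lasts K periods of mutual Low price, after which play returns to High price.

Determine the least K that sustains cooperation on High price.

7

Need Σ_{k=1}^{K} δ^k ≥ (28−13)/(13−5) = 1.8750 at δ = 2/3.
At K = 6 the sum is 1.8244 < 1.8750; at K = 7 it is 1.8829 ≥ 1.8750.
So the minimum punishment length is K = 7.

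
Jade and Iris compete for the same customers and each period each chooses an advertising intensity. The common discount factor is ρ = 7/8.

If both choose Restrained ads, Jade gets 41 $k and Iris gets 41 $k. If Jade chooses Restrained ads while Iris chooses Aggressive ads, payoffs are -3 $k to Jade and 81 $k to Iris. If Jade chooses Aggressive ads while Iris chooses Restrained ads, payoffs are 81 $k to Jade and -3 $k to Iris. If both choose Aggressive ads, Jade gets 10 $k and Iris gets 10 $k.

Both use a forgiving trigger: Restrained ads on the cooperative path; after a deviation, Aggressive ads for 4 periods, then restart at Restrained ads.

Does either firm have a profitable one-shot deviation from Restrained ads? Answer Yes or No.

No

A one-shot deviation gives 81 now, then 10 for 4 periods, then back to 41.
Gain from deviating: (81−41) today; loss: (41−10) in each of the next 4 periods.
No-deviation condition: (41−10)(ρ+…+ρ^4) ≥ 81−41, i.e. ρ+…+ρ^4 ≥ 40/31.
At ρ = 7/8: ρ+…+ρ^4 = 2.8967 ≥ 1.2903.
So cooperation is sustainable.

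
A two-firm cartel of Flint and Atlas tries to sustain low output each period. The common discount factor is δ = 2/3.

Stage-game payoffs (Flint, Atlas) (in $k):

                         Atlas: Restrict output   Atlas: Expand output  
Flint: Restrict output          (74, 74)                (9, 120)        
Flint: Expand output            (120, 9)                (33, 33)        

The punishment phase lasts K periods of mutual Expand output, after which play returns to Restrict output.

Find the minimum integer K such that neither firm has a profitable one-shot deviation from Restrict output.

No profitable deviation requires (74−33)(δ+…+δ^K) ≥ 120−74, i.e. δ+…+δ^K ≥ 46/41 ≈ 1.1220.
With δ = 2/3, the partial sums are K=1: 0.6667, K=2: 1.1111, K=3: 1.4074.
K = 3 is the first length at which the sum reaches 1.1220.

3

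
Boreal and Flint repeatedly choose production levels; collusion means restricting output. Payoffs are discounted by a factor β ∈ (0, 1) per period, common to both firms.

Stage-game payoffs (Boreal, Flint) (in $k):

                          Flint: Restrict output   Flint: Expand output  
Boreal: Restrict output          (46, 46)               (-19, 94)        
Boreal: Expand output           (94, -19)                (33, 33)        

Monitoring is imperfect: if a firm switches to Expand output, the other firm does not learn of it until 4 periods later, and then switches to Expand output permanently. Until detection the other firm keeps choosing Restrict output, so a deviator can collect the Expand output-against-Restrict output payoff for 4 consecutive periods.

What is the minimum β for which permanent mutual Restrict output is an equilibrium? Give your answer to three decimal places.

The best deviation is to choose Expand output for all 4 undetected periods, earning 94 each, then 33 forever once detected.
Deviation value: 94(1−β^4)/(1−β) + 33β^4/(1−β); cooperation value: 46/(1−β).
IC: 46 ≥ 94(1−β^4) + 33β^4 = 94 − 61β^4.
So β^4 ≥ 48/61, giving β ≥ (48/61)^(1/4) ≈ 0.942.

0.942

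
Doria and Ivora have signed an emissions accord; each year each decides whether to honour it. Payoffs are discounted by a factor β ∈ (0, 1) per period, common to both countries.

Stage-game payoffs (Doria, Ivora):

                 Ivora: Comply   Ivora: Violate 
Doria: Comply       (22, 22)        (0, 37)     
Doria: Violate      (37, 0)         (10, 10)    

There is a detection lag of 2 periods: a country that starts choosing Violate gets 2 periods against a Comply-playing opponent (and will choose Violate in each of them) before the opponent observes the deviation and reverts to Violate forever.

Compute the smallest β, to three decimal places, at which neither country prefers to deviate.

A deviator earns 37 for 2 periods, then 10 forever; cooperating earns 22 forever. Multiplying the IC by (1−β):
22 ≥ 37(1−β^2) + 10β^2, so 27·β^2 ≥ 15 and β^2 ≥ 5/9.
β ≥ (5/9)^(1/2) ≈ 0.745.

0.745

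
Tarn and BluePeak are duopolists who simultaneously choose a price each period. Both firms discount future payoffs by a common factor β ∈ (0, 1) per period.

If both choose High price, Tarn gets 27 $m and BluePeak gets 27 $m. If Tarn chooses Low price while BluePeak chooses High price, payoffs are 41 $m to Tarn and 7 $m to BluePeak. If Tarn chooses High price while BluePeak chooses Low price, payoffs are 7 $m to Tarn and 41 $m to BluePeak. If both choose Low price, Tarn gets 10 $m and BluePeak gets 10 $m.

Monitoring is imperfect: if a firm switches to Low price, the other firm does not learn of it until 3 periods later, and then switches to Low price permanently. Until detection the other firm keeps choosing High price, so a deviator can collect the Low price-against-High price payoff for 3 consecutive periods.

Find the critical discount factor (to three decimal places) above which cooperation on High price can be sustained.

Deviating for the 3 undetected periods gains 41−27 = 14 per period over cooperation, then loses 27−10 = 17 per period forever once punishment starts.
Gain: 14(1 + β + … + β^2); loss: 17·β^3/(1−β).
No profitable deviation ⇔ 14(1−β^3) ≤ 17·β^3, i.e. β^3 ≥ 14/(14+17) = 14/31.
Hence β ≥ (14/31)^(1/3) ≈ 0.767.

0.767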